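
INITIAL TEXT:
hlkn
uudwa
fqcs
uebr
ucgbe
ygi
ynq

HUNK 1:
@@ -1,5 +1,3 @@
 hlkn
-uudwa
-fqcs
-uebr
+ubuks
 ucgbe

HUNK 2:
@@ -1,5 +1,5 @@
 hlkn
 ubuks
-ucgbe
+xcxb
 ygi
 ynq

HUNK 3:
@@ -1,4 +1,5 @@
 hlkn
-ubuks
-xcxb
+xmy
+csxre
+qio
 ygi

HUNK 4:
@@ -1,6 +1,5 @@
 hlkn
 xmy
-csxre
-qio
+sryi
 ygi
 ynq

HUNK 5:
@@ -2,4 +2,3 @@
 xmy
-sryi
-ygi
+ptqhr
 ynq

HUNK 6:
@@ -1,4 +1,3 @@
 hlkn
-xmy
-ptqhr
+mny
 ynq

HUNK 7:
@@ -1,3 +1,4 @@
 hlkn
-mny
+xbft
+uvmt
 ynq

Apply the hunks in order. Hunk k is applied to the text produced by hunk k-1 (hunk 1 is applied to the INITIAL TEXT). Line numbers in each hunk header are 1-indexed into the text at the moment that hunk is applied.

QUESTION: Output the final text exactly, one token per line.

Hunk 1: at line 1 remove [uudwa,fqcs,uebr] add [ubuks] -> 5 lines: hlkn ubuks ucgbe ygi ynq
Hunk 2: at line 1 remove [ucgbe] add [xcxb] -> 5 lines: hlkn ubuks xcxb ygi ynq
Hunk 3: at line 1 remove [ubuks,xcxb] add [xmy,csxre,qio] -> 6 lines: hlkn xmy csxre qio ygi ynq
Hunk 4: at line 1 remove [csxre,qio] add [sryi] -> 5 lines: hlkn xmy sryi ygi ynq
Hunk 5: at line 2 remove [sryi,ygi] add [ptqhr] -> 4 lines: hlkn xmy ptqhr ynq
Hunk 6: at line 1 remove [xmy,ptqhr] add [mny] -> 3 lines: hlkn mny ynq
Hunk 7: at line 1 remove [mny] add [xbft,uvmt] -> 4 lines: hlkn xbft uvmt ynq

Answer: hlkn
xbft
uvmt
ynq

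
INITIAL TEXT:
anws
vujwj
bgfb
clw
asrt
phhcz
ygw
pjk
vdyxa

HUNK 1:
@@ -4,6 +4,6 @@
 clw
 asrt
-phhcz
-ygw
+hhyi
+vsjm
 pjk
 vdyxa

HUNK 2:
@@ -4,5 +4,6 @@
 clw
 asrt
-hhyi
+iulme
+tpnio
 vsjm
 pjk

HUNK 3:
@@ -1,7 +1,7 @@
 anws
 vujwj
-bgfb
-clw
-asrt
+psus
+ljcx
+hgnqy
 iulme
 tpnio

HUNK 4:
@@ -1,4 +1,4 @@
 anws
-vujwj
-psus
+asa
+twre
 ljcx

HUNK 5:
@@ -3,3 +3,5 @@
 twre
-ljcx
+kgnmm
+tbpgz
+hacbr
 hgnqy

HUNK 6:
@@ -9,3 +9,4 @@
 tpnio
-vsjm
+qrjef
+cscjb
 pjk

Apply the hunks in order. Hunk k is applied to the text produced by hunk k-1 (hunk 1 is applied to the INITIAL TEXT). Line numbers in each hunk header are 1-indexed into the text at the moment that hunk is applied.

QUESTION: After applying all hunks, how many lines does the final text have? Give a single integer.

Hunk 1: at line 4 remove [phhcz,ygw] add [hhyi,vsjm] -> 9 lines: anws vujwj bgfb clw asrt hhyi vsjm pjk vdyxa
Hunk 2: at line 4 remove [hhyi] add [iulme,tpnio] -> 10 lines: anws vujwj bgfb clw asrt iulme tpnio vsjm pjk vdyxa
Hunk 3: at line 1 remove [bgfb,clw,asrt] add [psus,ljcx,hgnqy] -> 10 lines: anws vujwj psus ljcx hgnqy iulme tpnio vsjm pjk vdyxa
Hunk 4: at line 1 remove [vujwj,psus] add [asa,twre] -> 10 lines: anws asa twre ljcx hgnqy iulme tpnio vsjm pjk vdyxa
Hunk 5: at line 3 remove [ljcx] add [kgnmm,tbpgz,hacbr] -> 12 lines: anws asa twre kgnmm tbpgz hacbr hgnqy iulme tpnio vsjm pjk vdyxa
Hunk 6: at line 9 remove [vsjm] add [qrjef,cscjb] -> 13 lines: anws asa twre kgnmm tbpgz hacbr hgnqy iulme tpnio qrjef cscjb pjk vdyxa
Final line count: 13

Answer: 13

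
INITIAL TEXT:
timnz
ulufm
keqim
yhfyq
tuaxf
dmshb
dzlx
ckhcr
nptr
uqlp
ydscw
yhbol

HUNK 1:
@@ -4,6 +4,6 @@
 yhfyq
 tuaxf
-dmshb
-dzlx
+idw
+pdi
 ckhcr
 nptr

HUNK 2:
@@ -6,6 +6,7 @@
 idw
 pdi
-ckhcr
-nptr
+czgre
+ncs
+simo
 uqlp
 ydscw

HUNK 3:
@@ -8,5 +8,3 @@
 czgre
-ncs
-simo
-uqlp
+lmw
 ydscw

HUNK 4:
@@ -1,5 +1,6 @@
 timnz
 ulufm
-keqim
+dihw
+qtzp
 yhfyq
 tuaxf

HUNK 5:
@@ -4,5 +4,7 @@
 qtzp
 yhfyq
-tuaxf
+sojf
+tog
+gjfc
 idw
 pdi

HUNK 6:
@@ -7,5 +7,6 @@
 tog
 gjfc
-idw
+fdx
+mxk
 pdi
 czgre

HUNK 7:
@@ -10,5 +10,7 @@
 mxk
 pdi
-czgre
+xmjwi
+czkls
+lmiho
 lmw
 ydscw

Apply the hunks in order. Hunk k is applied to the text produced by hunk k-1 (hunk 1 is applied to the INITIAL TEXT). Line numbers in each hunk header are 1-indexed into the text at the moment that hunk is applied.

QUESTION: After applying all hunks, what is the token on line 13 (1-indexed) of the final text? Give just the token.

Hunk 1: at line 4 remove [dmshb,dzlx] add [idw,pdi] -> 12 lines: timnz ulufm keqim yhfyq tuaxf idw pdi ckhcr nptr uqlp ydscw yhbol
Hunk 2: at line 6 remove [ckhcr,nptr] add [czgre,ncs,simo] -> 13 lines: timnz ulufm keqim yhfyq tuaxf idw pdi czgre ncs simo uqlp ydscw yhbol
Hunk 3: at line 8 remove [ncs,simo,uqlp] add [lmw] -> 11 lines: timnz ulufm keqim yhfyq tuaxf idw pdi czgre lmw ydscw yhbol
Hunk 4: at line 1 remove [keqim] add [dihw,qtzp] -> 12 lines: timnz ulufm dihw qtzp yhfyq tuaxf idw pdi czgre lmw ydscw yhbol
Hunk 5: at line 4 remove [tuaxf] add [sojf,tog,gjfc] -> 14 lines: timnz ulufm dihw qtzp yhfyq sojf tog gjfc idw pdi czgre lmw ydscw yhbol
Hunk 6: at line 7 remove [idw] add [fdx,mxk] -> 15 lines: timnz ulufm dihw qtzp yhfyq sojf tog gjfc fdx mxk pdi czgre lmw ydscw yhbol
Hunk 7: at line 10 remove [czgre] add [xmjwi,czkls,lmiho] -> 17 lines: timnz ulufm dihw qtzp yhfyq sojf tog gjfc fdx mxk pdi xmjwi czkls lmiho lmw ydscw yhbol
Final line 13: czkls

Answer: czkls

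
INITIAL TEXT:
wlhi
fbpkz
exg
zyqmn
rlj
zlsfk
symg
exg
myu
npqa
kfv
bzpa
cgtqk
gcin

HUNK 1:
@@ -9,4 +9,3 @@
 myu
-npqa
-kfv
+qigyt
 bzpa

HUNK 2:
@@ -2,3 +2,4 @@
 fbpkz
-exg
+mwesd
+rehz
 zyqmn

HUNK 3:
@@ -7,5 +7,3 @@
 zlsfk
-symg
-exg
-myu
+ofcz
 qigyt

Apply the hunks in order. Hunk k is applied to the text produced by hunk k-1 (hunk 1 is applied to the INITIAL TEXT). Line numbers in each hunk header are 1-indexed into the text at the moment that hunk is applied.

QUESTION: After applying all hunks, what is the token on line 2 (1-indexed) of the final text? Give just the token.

Answer: fbpkz

Derivation:
Hunk 1: at line 9 remove [npqa,kfv] add [qigyt] -> 13 lines: wlhi fbpkz exg zyqmn rlj zlsfk symg exg myu qigyt bzpa cgtqk gcin
Hunk 2: at line 2 remove [exg] add [mwesd,rehz] -> 14 lines: wlhi fbpkz mwesd rehz zyqmn rlj zlsfk symg exg myu qigyt bzpa cgtqk gcin
Hunk 3: at line 7 remove [symg,exg,myu] add [ofcz] -> 12 lines: wlhi fbpkz mwesd rehz zyqmn rlj zlsfk ofcz qigyt bzpa cgtqk gcin
Final line 2: fbpkz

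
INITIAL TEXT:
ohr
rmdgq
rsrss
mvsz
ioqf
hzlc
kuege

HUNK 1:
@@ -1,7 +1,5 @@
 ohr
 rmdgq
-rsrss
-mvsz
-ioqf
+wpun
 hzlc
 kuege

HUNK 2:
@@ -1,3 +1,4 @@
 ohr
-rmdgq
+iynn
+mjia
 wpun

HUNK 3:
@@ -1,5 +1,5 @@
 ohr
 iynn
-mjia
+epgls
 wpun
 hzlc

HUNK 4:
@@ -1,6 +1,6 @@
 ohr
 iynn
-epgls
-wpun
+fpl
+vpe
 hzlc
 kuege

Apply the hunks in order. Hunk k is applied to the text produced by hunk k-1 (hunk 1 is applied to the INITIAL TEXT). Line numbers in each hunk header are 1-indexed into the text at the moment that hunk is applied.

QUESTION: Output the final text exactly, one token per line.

Answer: ohr
iynn
fpl
vpe
hzlc
kuege

Derivation:
Hunk 1: at line 1 remove [rsrss,mvsz,ioqf] add [wpun] -> 5 lines: ohr rmdgq wpun hzlc kuege
Hunk 2: at line 1 remove [rmdgq] add [iynn,mjia] -> 6 lines: ohr iynn mjia wpun hzlc kuege
Hunk 3: at line 1 remove [mjia] add [epgls] -> 6 lines: ohr iynn epgls wpun hzlc kuege
Hunk 4: at line 1 remove [epgls,wpun] add [fpl,vpe] -> 6 lines: ohr iynn fpl vpe hzlc kuege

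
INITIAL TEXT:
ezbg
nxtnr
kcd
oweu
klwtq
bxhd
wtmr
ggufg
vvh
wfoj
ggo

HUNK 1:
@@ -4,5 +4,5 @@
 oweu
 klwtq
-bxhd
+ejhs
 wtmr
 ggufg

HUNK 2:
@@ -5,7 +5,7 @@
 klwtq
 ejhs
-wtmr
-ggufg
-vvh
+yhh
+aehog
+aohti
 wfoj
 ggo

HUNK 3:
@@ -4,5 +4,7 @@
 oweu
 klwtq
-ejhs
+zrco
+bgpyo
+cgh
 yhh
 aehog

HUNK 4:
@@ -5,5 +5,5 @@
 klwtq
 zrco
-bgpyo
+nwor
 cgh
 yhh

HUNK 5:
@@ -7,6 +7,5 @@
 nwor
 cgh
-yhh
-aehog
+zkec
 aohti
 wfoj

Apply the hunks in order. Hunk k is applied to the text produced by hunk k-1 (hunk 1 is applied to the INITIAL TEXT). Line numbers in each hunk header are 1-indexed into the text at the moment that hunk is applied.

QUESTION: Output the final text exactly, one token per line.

Answer: ezbg
nxtnr
kcd
oweu
klwtq
zrco
nwor
cgh
zkec
aohti
wfoj
ggo

Derivation:
Hunk 1: at line 4 remove [bxhd] add [ejhs] -> 11 lines: ezbg nxtnr kcd oweu klwtq ejhs wtmr ggufg vvh wfoj ggo
Hunk 2: at line 5 remove [wtmr,ggufg,vvh] add [yhh,aehog,aohti] -> 11 lines: ezbg nxtnr kcd oweu klwtq ejhs yhh aehog aohti wfoj ggo
Hunk 3: at line 4 remove [ejhs] add [zrco,bgpyo,cgh] -> 13 lines: ezbg nxtnr kcd oweu klwtq zrco bgpyo cgh yhh aehog aohti wfoj ggo
Hunk 4: at line 5 remove [bgpyo] add [nwor] -> 13 lines: ezbg nxtnr kcd oweu klwtq zrco nwor cgh yhh aehog aohti wfoj ggo
Hunk 5: at line 7 remove [yhh,aehog] add [zkec] -> 12 lines: ezbg nxtnr kcd oweu klwtq zrco nwor cgh zkec aohti wfoj ggo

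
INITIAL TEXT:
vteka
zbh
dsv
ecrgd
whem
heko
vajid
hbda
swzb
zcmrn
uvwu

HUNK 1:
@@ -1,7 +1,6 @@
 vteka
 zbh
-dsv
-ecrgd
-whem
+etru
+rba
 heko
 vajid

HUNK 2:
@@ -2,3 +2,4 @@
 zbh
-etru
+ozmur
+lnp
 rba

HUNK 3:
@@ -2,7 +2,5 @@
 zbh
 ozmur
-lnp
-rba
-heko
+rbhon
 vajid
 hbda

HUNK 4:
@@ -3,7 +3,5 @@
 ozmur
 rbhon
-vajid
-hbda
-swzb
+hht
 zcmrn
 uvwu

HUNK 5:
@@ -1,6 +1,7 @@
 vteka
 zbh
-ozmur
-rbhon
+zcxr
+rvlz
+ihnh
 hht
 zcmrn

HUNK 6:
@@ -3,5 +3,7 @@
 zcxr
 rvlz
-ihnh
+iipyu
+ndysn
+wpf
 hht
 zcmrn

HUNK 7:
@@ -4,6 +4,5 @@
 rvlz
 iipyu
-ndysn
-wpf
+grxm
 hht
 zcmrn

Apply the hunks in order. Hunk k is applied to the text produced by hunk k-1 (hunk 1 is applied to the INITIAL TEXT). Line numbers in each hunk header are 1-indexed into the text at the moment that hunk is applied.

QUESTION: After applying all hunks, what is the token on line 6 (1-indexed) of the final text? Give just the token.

Answer: grxm

Derivation:
Hunk 1: at line 1 remove [dsv,ecrgd,whem] add [etru,rba] -> 10 lines: vteka zbh etru rba heko vajid hbda swzb zcmrn uvwu
Hunk 2: at line 2 remove [etru] add [ozmur,lnp] -> 11 lines: vteka zbh ozmur lnp rba heko vajid hbda swzb zcmrn uvwu
Hunk 3: at line 2 remove [lnp,rba,heko] add [rbhon] -> 9 lines: vteka zbh ozmur rbhon vajid hbda swzb zcmrn uvwu
Hunk 4: at line 3 remove [vajid,hbda,swzb] add [hht] -> 7 lines: vteka zbh ozmur rbhon hht zcmrn uvwu
Hunk 5: at line 1 remove [ozmur,rbhon] add [zcxr,rvlz,ihnh] -> 8 lines: vteka zbh zcxr rvlz ihnh hht zcmrn uvwu
Hunk 6: at line 3 remove [ihnh] add [iipyu,ndysn,wpf] -> 10 lines: vteka zbh zcxr rvlz iipyu ndysn wpf hht zcmrn uvwu
Hunk 7: at line 4 remove [ndysn,wpf] add [grxm] -> 9 lines: vteka zbh zcxr rvlz iipyu grxm hht zcmrn uvwu
Final line 6: grxm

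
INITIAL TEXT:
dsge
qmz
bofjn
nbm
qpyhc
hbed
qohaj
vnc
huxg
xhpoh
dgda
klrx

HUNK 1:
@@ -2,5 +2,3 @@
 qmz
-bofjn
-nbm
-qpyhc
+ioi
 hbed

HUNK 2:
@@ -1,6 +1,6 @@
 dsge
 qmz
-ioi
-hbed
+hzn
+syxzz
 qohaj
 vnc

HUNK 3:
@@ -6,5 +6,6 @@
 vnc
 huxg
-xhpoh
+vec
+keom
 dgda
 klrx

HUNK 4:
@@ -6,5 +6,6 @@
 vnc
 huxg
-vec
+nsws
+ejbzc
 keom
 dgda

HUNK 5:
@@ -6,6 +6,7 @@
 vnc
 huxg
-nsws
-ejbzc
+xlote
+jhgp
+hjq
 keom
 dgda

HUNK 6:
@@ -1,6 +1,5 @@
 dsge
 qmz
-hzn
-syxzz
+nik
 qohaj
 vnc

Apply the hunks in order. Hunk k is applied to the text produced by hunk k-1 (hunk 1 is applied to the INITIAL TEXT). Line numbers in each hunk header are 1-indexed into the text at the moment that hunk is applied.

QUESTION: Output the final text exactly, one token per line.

Hunk 1: at line 2 remove [bofjn,nbm,qpyhc] add [ioi] -> 10 lines: dsge qmz ioi hbed qohaj vnc huxg xhpoh dgda klrx
Hunk 2: at line 1 remove [ioi,hbed] add [hzn,syxzz] -> 10 lines: dsge qmz hzn syxzz qohaj vnc huxg xhpoh dgda klrx
Hunk 3: at line 6 remove [xhpoh] add [vec,keom] -> 11 lines: dsge qmz hzn syxzz qohaj vnc huxg vec keom dgda klrx
Hunk 4: at line 6 remove [vec] add [nsws,ejbzc] -> 12 lines: dsge qmz hzn syxzz qohaj vnc huxg nsws ejbzc keom dgda klrx
Hunk 5: at line 6 remove [nsws,ejbzc] add [xlote,jhgp,hjq] -> 13 lines: dsge qmz hzn syxzz qohaj vnc huxg xlote jhgp hjq keom dgda klrx
Hunk 6: at line 1 remove [hzn,syxzz] add [nik] -> 12 lines: dsge qmz nik qohaj vnc huxg xlote jhgp hjq keom dgda klrx

Answer: dsge
qmz
nik
qohaj
vnc
huxg
xlote
jhgp
hjq
keom
dgda
klrx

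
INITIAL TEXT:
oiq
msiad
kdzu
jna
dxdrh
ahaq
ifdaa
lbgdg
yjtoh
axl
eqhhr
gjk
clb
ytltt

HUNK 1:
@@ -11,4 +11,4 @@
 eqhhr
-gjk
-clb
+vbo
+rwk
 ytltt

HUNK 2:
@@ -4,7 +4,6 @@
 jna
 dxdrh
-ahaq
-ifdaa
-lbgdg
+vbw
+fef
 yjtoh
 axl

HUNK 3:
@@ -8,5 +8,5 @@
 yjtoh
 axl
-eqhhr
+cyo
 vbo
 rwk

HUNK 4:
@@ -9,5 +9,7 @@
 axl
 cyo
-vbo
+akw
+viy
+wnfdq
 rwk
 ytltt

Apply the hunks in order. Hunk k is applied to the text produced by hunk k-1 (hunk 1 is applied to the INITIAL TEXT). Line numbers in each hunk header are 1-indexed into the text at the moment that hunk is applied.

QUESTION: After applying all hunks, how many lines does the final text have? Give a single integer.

Hunk 1: at line 11 remove [gjk,clb] add [vbo,rwk] -> 14 lines: oiq msiad kdzu jna dxdrh ahaq ifdaa lbgdg yjtoh axl eqhhr vbo rwk ytltt
Hunk 2: at line 4 remove [ahaq,ifdaa,lbgdg] add [vbw,fef] -> 13 lines: oiq msiad kdzu jna dxdrh vbw fef yjtoh axl eqhhr vbo rwk ytltt
Hunk 3: at line 8 remove [eqhhr] add [cyo] -> 13 lines: oiq msiad kdzu jna dxdrh vbw fef yjtoh axl cyo vbo rwk ytltt
Hunk 4: at line 9 remove [vbo] add [akw,viy,wnfdq] -> 15 lines: oiq msiad kdzu jna dxdrh vbw fef yjtoh axl cyo akw viy wnfdq rwk ytltt
Final line count: 15

Answer: 15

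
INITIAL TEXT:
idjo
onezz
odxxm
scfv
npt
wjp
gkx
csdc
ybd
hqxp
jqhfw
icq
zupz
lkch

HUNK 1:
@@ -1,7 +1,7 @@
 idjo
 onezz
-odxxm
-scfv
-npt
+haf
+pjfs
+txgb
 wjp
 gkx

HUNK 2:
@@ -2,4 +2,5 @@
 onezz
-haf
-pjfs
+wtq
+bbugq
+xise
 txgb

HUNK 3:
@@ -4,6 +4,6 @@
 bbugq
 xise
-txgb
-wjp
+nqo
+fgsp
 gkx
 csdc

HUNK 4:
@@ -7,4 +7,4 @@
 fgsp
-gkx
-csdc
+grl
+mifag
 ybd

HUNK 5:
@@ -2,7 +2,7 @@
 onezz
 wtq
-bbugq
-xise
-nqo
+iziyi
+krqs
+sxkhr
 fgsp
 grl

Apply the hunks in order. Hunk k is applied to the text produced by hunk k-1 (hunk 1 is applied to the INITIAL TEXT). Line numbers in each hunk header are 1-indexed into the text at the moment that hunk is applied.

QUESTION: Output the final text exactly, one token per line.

Hunk 1: at line 1 remove [odxxm,scfv,npt] add [haf,pjfs,txgb] -> 14 lines: idjo onezz haf pjfs txgb wjp gkx csdc ybd hqxp jqhfw icq zupz lkch
Hunk 2: at line 2 remove [haf,pjfs] add [wtq,bbugq,xise] -> 15 lines: idjo onezz wtq bbugq xise txgb wjp gkx csdc ybd hqxp jqhfw icq zupz lkch
Hunk 3: at line 4 remove [txgb,wjp] add [nqo,fgsp] -> 15 lines: idjo onezz wtq bbugq xise nqo fgsp gkx csdc ybd hqxp jqhfw icq zupz lkch
Hunk 4: at line 7 remove [gkx,csdc] add [grl,mifag] -> 15 lines: idjo onezz wtq bbugq xise nqo fgsp grl mifag ybd hqxp jqhfw icq zupz lkch
Hunk 5: at line 2 remove [bbugq,xise,nqo] add [iziyi,krqs,sxkhr] -> 15 lines: idjo onezz wtq iziyi krqs sxkhr fgsp grl mifag ybd hqxp jqhfw icq zupz lkch

Answer: idjo
onezz
wtq
iziyi
krqs
sxkhr
fgsp
grl
mifag
ybd
hqxp
jqhfw
icq
zupz
lkch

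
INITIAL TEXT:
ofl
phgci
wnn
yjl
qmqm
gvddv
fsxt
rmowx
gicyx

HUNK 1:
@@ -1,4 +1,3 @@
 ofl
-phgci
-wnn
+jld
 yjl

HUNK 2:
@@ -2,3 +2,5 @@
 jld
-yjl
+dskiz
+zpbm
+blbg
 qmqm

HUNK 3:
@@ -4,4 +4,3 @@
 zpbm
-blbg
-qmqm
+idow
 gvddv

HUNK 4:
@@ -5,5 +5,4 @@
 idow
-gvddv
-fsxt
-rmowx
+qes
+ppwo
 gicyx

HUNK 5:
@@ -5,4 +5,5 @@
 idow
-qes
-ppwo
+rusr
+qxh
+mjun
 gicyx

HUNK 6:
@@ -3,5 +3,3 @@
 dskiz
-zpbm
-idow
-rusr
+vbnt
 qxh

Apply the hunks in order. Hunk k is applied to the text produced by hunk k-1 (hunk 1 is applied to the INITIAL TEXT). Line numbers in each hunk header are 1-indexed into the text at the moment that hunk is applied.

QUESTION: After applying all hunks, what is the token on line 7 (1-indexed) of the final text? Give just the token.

Hunk 1: at line 1 remove [phgci,wnn] add [jld] -> 8 lines: ofl jld yjl qmqm gvddv fsxt rmowx gicyx
Hunk 2: at line 2 remove [yjl] add [dskiz,zpbm,blbg] -> 10 lines: ofl jld dskiz zpbm blbg qmqm gvddv fsxt rmowx gicyx
Hunk 3: at line 4 remove [blbg,qmqm] add [idow] -> 9 lines: ofl jld dskiz zpbm idow gvddv fsxt rmowx gicyx
Hunk 4: at line 5 remove [gvddv,fsxt,rmowx] add [qes,ppwo] -> 8 lines: ofl jld dskiz zpbm idow qes ppwo gicyx
Hunk 5: at line 5 remove [qes,ppwo] add [rusr,qxh,mjun] -> 9 lines: ofl jld dskiz zpbm idow rusr qxh mjun gicyx
Hunk 6: at line 3 remove [zpbm,idow,rusr] add [vbnt] -> 7 lines: ofl jld dskiz vbnt qxh mjun gicyx
Final line 7: gicyx

Answer: gicyx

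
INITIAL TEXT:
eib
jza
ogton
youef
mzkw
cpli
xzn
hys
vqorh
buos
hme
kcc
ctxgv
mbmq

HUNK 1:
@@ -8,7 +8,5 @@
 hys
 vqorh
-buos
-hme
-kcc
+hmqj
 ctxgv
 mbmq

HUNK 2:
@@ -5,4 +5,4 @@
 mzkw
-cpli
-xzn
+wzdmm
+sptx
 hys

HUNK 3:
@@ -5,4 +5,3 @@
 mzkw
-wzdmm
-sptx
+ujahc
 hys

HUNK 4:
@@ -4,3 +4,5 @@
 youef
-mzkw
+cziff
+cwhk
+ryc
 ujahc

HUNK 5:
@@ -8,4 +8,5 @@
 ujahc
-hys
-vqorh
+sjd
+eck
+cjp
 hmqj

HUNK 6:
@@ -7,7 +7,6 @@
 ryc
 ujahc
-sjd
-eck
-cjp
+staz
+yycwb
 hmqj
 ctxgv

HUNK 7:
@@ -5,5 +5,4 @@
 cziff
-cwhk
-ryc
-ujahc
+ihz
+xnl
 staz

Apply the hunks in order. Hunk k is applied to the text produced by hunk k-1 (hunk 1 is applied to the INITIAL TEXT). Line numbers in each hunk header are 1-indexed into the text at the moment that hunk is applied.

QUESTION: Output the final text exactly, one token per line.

Answer: eib
jza
ogton
youef
cziff
ihz
xnl
staz
yycwb
hmqj
ctxgv
mbmq

Derivation:
Hunk 1: at line 8 remove [buos,hme,kcc] add [hmqj] -> 12 lines: eib jza ogton youef mzkw cpli xzn hys vqorh hmqj ctxgv mbmq
Hunk 2: at line 5 remove [cpli,xzn] add [wzdmm,sptx] -> 12 lines: eib jza ogton youef mzkw wzdmm sptx hys vqorh hmqj ctxgv mbmq
Hunk 3: at line 5 remove [wzdmm,sptx] add [ujahc] -> 11 lines: eib jza ogton youef mzkw ujahc hys vqorh hmqj ctxgv mbmq
Hunk 4: at line 4 remove [mzkw] add [cziff,cwhk,ryc] -> 13 lines: eib jza ogton youef cziff cwhk ryc ujahc hys vqorh hmqj ctxgv mbmq
Hunk 5: at line 8 remove [hys,vqorh] add [sjd,eck,cjp] -> 14 lines: eib jza ogton youef cziff cwhk ryc ujahc sjd eck cjp hmqj ctxgv mbmq
Hunk 6: at line 7 remove [sjd,eck,cjp] add [staz,yycwb] -> 13 lines: eib jza ogton youef cziff cwhk ryc ujahc staz yycwb hmqj ctxgv mbmq
Hunk 7: at line 5 remove [cwhk,ryc,ujahc] add [ihz,xnl] -> 12 lines: eib jza ogton youef cziff ihz xnl staz yycwb hmqj ctxgv mbmq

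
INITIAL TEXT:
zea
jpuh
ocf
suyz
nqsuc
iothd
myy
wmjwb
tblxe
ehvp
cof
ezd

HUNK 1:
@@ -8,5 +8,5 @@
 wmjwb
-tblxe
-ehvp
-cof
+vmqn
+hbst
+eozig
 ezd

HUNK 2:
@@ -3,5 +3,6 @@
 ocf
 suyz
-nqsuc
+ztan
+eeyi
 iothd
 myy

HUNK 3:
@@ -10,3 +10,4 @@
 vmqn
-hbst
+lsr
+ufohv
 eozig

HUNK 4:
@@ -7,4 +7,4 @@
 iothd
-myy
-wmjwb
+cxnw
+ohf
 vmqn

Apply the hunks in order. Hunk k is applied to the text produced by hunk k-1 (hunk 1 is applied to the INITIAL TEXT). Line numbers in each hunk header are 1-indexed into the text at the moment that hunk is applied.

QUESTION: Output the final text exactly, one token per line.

Hunk 1: at line 8 remove [tblxe,ehvp,cof] add [vmqn,hbst,eozig] -> 12 lines: zea jpuh ocf suyz nqsuc iothd myy wmjwb vmqn hbst eozig ezd
Hunk 2: at line 3 remove [nqsuc] add [ztan,eeyi] -> 13 lines: zea jpuh ocf suyz ztan eeyi iothd myy wmjwb vmqn hbst eozig ezd
Hunk 3: at line 10 remove [hbst] add [lsr,ufohv] -> 14 lines: zea jpuh ocf suyz ztan eeyi iothd myy wmjwb vmqn lsr ufohv eozig ezd
Hunk 4: at line 7 remove [myy,wmjwb] add [cxnw,ohf] -> 14 lines: zea jpuh ocf suyz ztan eeyi iothd cxnw ohf vmqn lsr ufohv eozig ezd

Answer: zea
jpuh
ocf
suyz
ztan
eeyi
iothd
cxnw
ohf
vmqn
lsr
ufohv
eozig
ezd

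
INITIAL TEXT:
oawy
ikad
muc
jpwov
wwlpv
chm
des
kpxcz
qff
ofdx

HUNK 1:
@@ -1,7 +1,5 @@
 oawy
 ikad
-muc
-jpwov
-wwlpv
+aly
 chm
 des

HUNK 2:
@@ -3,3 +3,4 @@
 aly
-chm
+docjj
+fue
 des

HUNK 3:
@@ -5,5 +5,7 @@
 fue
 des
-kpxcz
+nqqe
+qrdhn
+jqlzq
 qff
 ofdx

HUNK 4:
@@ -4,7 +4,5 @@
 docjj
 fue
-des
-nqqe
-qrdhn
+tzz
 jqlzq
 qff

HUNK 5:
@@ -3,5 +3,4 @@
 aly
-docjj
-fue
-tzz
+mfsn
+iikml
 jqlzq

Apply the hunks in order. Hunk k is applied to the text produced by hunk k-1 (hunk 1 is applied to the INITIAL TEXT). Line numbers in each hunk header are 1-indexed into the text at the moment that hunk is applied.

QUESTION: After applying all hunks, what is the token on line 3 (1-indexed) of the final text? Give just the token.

Answer: aly

Derivation:
Hunk 1: at line 1 remove [muc,jpwov,wwlpv] add [aly] -> 8 lines: oawy ikad aly chm des kpxcz qff ofdx
Hunk 2: at line 3 remove [chm] add [docjj,fue] -> 9 lines: oawy ikad aly docjj fue des kpxcz qff ofdx
Hunk 3: at line 5 remove [kpxcz] add [nqqe,qrdhn,jqlzq] -> 11 lines: oawy ikad aly docjj fue des nqqe qrdhn jqlzq qff ofdx
Hunk 4: at line 4 remove [des,nqqe,qrdhn] add [tzz] -> 9 lines: oawy ikad aly docjj fue tzz jqlzq qff ofdx
Hunk 5: at line 3 remove [docjj,fue,tzz] add [mfsn,iikml] -> 8 lines: oawy ikad aly mfsn iikml jqlzq qff ofdx
Final line 3: aly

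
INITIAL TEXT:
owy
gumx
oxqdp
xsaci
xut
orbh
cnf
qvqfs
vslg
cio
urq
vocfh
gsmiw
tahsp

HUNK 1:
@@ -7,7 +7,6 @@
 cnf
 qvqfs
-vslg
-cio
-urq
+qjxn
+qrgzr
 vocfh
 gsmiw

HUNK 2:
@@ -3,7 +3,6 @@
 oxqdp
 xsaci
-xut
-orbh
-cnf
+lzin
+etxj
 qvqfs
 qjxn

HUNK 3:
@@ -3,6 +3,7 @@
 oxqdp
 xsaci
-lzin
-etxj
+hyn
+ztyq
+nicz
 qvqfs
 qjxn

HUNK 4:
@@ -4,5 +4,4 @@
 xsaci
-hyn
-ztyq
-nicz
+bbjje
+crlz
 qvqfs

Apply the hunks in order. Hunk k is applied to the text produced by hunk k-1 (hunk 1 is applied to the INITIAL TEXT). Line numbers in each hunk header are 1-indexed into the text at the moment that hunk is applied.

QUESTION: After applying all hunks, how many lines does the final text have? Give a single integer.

Hunk 1: at line 7 remove [vslg,cio,urq] add [qjxn,qrgzr] -> 13 lines: owy gumx oxqdp xsaci xut orbh cnf qvqfs qjxn qrgzr vocfh gsmiw tahsp
Hunk 2: at line 3 remove [xut,orbh,cnf] add [lzin,etxj] -> 12 lines: owy gumx oxqdp xsaci lzin etxj qvqfs qjxn qrgzr vocfh gsmiw tahsp
Hunk 3: at line 3 remove [lzin,etxj] add [hyn,ztyq,nicz] -> 13 lines: owy gumx oxqdp xsaci hyn ztyq nicz qvqfs qjxn qrgzr vocfh gsmiw tahsp
Hunk 4: at line 4 remove [hyn,ztyq,nicz] add [bbjje,crlz] -> 12 lines: owy gumx oxqdp xsaci bbjje crlz qvqfs qjxn qrgzr vocfh gsmiw tahsp
Final line count: 12

Answer: 12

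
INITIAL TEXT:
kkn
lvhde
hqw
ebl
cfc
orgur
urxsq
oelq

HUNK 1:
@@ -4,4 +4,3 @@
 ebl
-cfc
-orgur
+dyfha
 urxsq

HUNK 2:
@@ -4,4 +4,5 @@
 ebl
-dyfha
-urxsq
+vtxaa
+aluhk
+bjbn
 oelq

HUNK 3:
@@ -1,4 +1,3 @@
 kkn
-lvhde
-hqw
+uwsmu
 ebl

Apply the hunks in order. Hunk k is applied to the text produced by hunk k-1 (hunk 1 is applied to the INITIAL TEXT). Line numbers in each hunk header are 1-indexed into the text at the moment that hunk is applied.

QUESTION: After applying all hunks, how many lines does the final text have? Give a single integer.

Hunk 1: at line 4 remove [cfc,orgur] add [dyfha] -> 7 lines: kkn lvhde hqw ebl dyfha urxsq oelq
Hunk 2: at line 4 remove [dyfha,urxsq] add [vtxaa,aluhk,bjbn] -> 8 lines: kkn lvhde hqw ebl vtxaa aluhk bjbn oelq
Hunk 3: at line 1 remove [lvhde,hqw] add [uwsmu] -> 7 lines: kkn uwsmu ebl vtxaa aluhk bjbn oelq
Final line count: 7

Answer: 7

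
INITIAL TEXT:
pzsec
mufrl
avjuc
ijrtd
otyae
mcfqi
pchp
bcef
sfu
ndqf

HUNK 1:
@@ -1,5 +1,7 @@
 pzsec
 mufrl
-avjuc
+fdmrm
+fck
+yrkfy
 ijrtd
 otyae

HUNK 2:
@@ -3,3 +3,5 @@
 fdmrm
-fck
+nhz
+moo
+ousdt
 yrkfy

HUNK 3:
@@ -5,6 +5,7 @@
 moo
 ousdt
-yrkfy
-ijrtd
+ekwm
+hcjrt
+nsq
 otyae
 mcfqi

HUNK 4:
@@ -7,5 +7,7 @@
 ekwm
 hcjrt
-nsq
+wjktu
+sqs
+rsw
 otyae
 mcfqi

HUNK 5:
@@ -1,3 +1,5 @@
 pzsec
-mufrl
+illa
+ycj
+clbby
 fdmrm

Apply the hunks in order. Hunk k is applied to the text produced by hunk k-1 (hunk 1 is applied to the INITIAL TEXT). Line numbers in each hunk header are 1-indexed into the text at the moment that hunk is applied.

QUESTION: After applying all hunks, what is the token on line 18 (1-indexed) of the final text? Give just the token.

Hunk 1: at line 1 remove [avjuc] add [fdmrm,fck,yrkfy] -> 12 lines: pzsec mufrl fdmrm fck yrkfy ijrtd otyae mcfqi pchp bcef sfu ndqf
Hunk 2: at line 3 remove [fck] add [nhz,moo,ousdt] -> 14 lines: pzsec mufrl fdmrm nhz moo ousdt yrkfy ijrtd otyae mcfqi pchp bcef sfu ndqf
Hunk 3: at line 5 remove [yrkfy,ijrtd] add [ekwm,hcjrt,nsq] -> 15 lines: pzsec mufrl fdmrm nhz moo ousdt ekwm hcjrt nsq otyae mcfqi pchp bcef sfu ndqf
Hunk 4: at line 7 remove [nsq] add [wjktu,sqs,rsw] -> 17 lines: pzsec mufrl fdmrm nhz moo ousdt ekwm hcjrt wjktu sqs rsw otyae mcfqi pchp bcef sfu ndqf
Hunk 5: at line 1 remove [mufrl] add [illa,ycj,clbby] -> 19 lines: pzsec illa ycj clbby fdmrm nhz moo ousdt ekwm hcjrt wjktu sqs rsw otyae mcfqi pchp bcef sfu ndqf
Final line 18: sfu

Answer: sfu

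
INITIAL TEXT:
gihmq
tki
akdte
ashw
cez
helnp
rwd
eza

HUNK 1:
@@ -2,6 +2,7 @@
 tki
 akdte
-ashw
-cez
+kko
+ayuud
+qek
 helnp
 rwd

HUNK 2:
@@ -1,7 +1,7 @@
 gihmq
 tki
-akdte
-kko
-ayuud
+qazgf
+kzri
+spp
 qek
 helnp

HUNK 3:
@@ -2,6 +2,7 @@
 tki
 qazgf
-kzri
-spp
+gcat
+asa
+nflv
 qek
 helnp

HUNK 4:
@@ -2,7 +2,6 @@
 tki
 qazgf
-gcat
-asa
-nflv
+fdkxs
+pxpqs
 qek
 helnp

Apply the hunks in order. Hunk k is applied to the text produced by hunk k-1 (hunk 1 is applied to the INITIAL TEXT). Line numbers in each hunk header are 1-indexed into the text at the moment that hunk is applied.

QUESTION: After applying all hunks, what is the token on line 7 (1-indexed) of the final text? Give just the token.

Hunk 1: at line 2 remove [ashw,cez] add [kko,ayuud,qek] -> 9 lines: gihmq tki akdte kko ayuud qek helnp rwd eza
Hunk 2: at line 1 remove [akdte,kko,ayuud] add [qazgf,kzri,spp] -> 9 lines: gihmq tki qazgf kzri spp qek helnp rwd eza
Hunk 3: at line 2 remove [kzri,spp] add [gcat,asa,nflv] -> 10 lines: gihmq tki qazgf gcat asa nflv qek helnp rwd eza
Hunk 4: at line 2 remove [gcat,asa,nflv] add [fdkxs,pxpqs] -> 9 lines: gihmq tki qazgf fdkxs pxpqs qek helnp rwd eza
Final line 7: helnp

Answer: helnp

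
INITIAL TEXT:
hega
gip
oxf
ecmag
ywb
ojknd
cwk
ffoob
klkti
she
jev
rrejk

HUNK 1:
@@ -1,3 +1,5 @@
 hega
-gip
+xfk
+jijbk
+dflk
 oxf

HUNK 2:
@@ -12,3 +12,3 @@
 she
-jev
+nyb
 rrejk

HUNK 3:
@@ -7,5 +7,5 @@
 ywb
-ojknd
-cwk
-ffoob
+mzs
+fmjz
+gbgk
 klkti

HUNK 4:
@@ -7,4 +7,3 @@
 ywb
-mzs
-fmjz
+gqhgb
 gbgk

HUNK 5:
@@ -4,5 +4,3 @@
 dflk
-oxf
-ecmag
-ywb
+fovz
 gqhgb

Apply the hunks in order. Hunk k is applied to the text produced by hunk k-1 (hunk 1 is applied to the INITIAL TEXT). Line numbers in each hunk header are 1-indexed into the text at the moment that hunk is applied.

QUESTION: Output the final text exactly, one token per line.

Answer: hega
xfk
jijbk
dflk
fovz
gqhgb
gbgk
klkti
she
nyb
rrejk

Derivation:
Hunk 1: at line 1 remove [gip] add [xfk,jijbk,dflk] -> 14 lines: hega xfk jijbk dflk oxf ecmag ywb ojknd cwk ffoob klkti she jev rrejk
Hunk 2: at line 12 remove [jev] add [nyb] -> 14 lines: hega xfk jijbk dflk oxf ecmag ywb ojknd cwk ffoob klkti she nyb rrejk
Hunk 3: at line 7 remove [ojknd,cwk,ffoob] add [mzs,fmjz,gbgk] -> 14 lines: hega xfk jijbk dflk oxf ecmag ywb mzs fmjz gbgk klkti she nyb rrejk
Hunk 4: at line 7 remove [mzs,fmjz] add [gqhgb] -> 13 lines: hega xfk jijbk dflk oxf ecmag ywb gqhgb gbgk klkti she nyb rrejk
Hunk 5: at line 4 remove [oxf,ecmag,ywb] add [fovz] -> 11 lines: hega xfk jijbk dflk fovz gqhgb gbgk klkti she nyb rrejk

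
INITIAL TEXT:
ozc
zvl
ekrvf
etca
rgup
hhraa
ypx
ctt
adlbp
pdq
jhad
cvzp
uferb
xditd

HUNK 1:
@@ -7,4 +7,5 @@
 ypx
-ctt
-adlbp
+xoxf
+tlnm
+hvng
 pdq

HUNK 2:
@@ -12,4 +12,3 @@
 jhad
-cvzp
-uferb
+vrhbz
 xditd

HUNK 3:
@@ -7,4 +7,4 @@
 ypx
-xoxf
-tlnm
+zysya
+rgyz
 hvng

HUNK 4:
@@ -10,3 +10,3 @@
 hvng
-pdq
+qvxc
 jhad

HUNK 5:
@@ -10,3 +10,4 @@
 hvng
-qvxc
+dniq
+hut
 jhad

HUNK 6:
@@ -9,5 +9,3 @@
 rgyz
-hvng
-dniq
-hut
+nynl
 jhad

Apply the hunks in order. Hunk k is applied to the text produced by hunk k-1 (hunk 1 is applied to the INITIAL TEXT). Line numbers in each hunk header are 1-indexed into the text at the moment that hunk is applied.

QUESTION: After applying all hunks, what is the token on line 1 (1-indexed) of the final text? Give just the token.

Answer: ozc

Derivation:
Hunk 1: at line 7 remove [ctt,adlbp] add [xoxf,tlnm,hvng] -> 15 lines: ozc zvl ekrvf etca rgup hhraa ypx xoxf tlnm hvng pdq jhad cvzp uferb xditd
Hunk 2: at line 12 remove [cvzp,uferb] add [vrhbz] -> 14 lines: ozc zvl ekrvf etca rgup hhraa ypx xoxf tlnm hvng pdq jhad vrhbz xditd
Hunk 3: at line 7 remove [xoxf,tlnm] add [zysya,rgyz] -> 14 lines: ozc zvl ekrvf etca rgup hhraa ypx zysya rgyz hvng pdq jhad vrhbz xditd
Hunk 4: at line 10 remove [pdq] add [qvxc] -> 14 lines: ozc zvl ekrvf etca rgup hhraa ypx zysya rgyz hvng qvxc jhad vrhbz xditd
Hunk 5: at line 10 remove [qvxc] add [dniq,hut] -> 15 lines: ozc zvl ekrvf etca rgup hhraa ypx zysya rgyz hvng dniq hut jhad vrhbz xditd
Hunk 6: at line 9 remove [hvng,dniq,hut] add [nynl] -> 13 lines: ozc zvl ekrvf etca rgup hhraa ypx zysya rgyz nynl jhad vrhbz xditd
Final line 1: ozc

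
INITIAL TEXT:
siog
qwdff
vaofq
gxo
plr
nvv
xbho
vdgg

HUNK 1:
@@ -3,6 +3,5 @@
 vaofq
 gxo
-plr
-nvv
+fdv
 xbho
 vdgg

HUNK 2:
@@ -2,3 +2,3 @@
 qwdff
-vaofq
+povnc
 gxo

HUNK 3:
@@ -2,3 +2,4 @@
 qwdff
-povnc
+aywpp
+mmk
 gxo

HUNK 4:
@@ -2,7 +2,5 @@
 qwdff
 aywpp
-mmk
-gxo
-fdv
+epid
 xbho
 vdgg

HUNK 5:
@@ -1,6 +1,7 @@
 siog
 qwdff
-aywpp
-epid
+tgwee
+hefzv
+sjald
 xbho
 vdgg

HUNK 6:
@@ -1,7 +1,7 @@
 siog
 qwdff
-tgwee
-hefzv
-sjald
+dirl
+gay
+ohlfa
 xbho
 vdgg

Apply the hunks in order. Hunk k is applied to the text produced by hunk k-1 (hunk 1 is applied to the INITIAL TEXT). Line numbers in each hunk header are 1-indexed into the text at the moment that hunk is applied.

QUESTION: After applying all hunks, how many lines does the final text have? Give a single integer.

Hunk 1: at line 3 remove [plr,nvv] add [fdv] -> 7 lines: siog qwdff vaofq gxo fdv xbho vdgg
Hunk 2: at line 2 remove [vaofq] add [povnc] -> 7 lines: siog qwdff povnc gxo fdv xbho vdgg
Hunk 3: at line 2 remove [povnc] add [aywpp,mmk] -> 8 lines: siog qwdff aywpp mmk gxo fdv xbho vdgg
Hunk 4: at line 2 remove [mmk,gxo,fdv] add [epid] -> 6 lines: siog qwdff aywpp epid xbho vdgg
Hunk 5: at line 1 remove [aywpp,epid] add [tgwee,hefzv,sjald] -> 7 lines: siog qwdff tgwee hefzv sjald xbho vdgg
Hunk 6: at line 1 remove [tgwee,hefzv,sjald] add [dirl,gay,ohlfa] -> 7 lines: siog qwdff dirl gay ohlfa xbho vdgg
Final line count: 7

Answer: 7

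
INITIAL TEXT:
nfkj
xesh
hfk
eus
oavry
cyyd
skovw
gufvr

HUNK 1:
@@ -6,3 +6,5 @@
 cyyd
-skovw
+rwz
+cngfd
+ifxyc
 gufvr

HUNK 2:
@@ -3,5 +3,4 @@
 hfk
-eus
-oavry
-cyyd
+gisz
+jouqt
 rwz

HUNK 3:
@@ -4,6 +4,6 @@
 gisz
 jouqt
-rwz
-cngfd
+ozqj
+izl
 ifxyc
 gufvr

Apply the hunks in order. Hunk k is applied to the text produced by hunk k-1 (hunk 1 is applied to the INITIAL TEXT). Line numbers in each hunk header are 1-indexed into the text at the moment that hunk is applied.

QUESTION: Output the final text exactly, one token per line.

Hunk 1: at line 6 remove [skovw] add [rwz,cngfd,ifxyc] -> 10 lines: nfkj xesh hfk eus oavry cyyd rwz cngfd ifxyc gufvr
Hunk 2: at line 3 remove [eus,oavry,cyyd] add [gisz,jouqt] -> 9 lines: nfkj xesh hfk gisz jouqt rwz cngfd ifxyc gufvr
Hunk 3: at line 4 remove [rwz,cngfd] add [ozqj,izl] -> 9 lines: nfkj xesh hfk gisz jouqt ozqj izl ifxyc gufvr

Answer: nfkj
xesh
hfk
gisz
jouqt
ozqj
izl
ifxyc
gufvr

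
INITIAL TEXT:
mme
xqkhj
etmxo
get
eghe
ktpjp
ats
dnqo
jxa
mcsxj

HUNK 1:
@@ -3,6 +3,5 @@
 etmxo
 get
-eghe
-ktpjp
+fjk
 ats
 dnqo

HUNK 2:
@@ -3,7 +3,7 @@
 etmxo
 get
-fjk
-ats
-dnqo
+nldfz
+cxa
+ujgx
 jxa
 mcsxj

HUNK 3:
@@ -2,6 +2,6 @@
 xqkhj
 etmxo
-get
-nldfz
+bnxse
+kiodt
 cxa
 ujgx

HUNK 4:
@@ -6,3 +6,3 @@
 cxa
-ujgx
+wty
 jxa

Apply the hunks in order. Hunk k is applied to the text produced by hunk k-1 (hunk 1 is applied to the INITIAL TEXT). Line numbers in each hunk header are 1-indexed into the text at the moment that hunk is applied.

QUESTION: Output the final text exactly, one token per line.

Hunk 1: at line 3 remove [eghe,ktpjp] add [fjk] -> 9 lines: mme xqkhj etmxo get fjk ats dnqo jxa mcsxj
Hunk 2: at line 3 remove [fjk,ats,dnqo] add [nldfz,cxa,ujgx] -> 9 lines: mme xqkhj etmxo get nldfz cxa ujgx jxa mcsxj
Hunk 3: at line 2 remove [get,nldfz] add [bnxse,kiodt] -> 9 lines: mme xqkhj etmxo bnxse kiodt cxa ujgx jxa mcsxj
Hunk 4: at line 6 remove [ujgx] add [wty] -> 9 lines: mme xqkhj etmxo bnxse kiodt cxa wty jxa mcsxj

Answer: mme
xqkhj
etmxo
bnxse
kiodt
cxa
wty
jxa
mcsxj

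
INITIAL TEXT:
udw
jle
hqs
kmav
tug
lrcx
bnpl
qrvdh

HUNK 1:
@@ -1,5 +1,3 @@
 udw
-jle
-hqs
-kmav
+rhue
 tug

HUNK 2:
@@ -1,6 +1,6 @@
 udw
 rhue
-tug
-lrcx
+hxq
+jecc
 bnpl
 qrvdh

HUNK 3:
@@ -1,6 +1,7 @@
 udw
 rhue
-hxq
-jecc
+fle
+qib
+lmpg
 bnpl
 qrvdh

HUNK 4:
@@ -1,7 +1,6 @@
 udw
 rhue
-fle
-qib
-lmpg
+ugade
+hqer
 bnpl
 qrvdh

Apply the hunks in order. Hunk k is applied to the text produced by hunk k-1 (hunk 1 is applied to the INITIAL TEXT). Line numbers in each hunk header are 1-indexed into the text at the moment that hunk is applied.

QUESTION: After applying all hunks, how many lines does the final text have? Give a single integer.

Hunk 1: at line 1 remove [jle,hqs,kmav] add [rhue] -> 6 lines: udw rhue tug lrcx bnpl qrvdh
Hunk 2: at line 1 remove [tug,lrcx] add [hxq,jecc] -> 6 lines: udw rhue hxq jecc bnpl qrvdh
Hunk 3: at line 1 remove [hxq,jecc] add [fle,qib,lmpg] -> 7 lines: udw rhue fle qib lmpg bnpl qrvdh
Hunk 4: at line 1 remove [fle,qib,lmpg] add [ugade,hqer] -> 6 lines: udw rhue ugade hqer bnpl qrvdh
Final line count: 6

Answer: 6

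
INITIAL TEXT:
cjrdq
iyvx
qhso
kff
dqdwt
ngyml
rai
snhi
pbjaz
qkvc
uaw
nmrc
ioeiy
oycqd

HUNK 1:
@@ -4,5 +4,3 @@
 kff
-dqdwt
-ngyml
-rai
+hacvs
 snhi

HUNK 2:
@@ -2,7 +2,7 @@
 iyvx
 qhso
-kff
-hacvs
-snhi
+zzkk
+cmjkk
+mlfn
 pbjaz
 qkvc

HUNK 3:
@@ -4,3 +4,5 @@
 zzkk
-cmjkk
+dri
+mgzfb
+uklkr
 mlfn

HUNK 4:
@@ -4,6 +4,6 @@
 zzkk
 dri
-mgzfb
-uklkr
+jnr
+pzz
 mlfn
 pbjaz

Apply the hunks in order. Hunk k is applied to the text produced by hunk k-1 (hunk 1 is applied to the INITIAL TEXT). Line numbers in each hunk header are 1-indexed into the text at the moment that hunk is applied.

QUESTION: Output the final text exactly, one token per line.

Hunk 1: at line 4 remove [dqdwt,ngyml,rai] add [hacvs] -> 12 lines: cjrdq iyvx qhso kff hacvs snhi pbjaz qkvc uaw nmrc ioeiy oycqd
Hunk 2: at line 2 remove [kff,hacvs,snhi] add [zzkk,cmjkk,mlfn] -> 12 lines: cjrdq iyvx qhso zzkk cmjkk mlfn pbjaz qkvc uaw nmrc ioeiy oycqd
Hunk 3: at line 4 remove [cmjkk] add [dri,mgzfb,uklkr] -> 14 lines: cjrdq iyvx qhso zzkk dri mgzfb uklkr mlfn pbjaz qkvc uaw nmrc ioeiy oycqd
Hunk 4: at line 4 remove [mgzfb,uklkr] add [jnr,pzz] -> 14 lines: cjrdq iyvx qhso zzkk dri jnr pzz mlfn pbjaz qkvc uaw nmrc ioeiy oycqd

Answer: cjrdq
iyvx
qhso
zzkk
dri
jnr
pzz
mlfn
pbjaz
qkvc
uaw
nmrc
ioeiy
oycqd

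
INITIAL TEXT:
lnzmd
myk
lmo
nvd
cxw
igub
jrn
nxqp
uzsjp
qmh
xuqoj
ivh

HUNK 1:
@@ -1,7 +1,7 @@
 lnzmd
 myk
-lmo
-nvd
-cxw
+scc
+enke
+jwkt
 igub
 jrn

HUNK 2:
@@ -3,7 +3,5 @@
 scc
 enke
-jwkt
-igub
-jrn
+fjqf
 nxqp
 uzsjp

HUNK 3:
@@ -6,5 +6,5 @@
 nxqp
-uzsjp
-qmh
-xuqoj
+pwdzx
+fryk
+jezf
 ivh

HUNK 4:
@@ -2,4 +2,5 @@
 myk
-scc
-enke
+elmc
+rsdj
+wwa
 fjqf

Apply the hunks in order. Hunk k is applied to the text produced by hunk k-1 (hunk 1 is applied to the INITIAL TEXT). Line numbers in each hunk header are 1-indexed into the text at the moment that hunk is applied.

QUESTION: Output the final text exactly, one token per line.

Hunk 1: at line 1 remove [lmo,nvd,cxw] add [scc,enke,jwkt] -> 12 lines: lnzmd myk scc enke jwkt igub jrn nxqp uzsjp qmh xuqoj ivh
Hunk 2: at line 3 remove [jwkt,igub,jrn] add [fjqf] -> 10 lines: lnzmd myk scc enke fjqf nxqp uzsjp qmh xuqoj ivh
Hunk 3: at line 6 remove [uzsjp,qmh,xuqoj] add [pwdzx,fryk,jezf] -> 10 lines: lnzmd myk scc enke fjqf nxqp pwdzx fryk jezf ivh
Hunk 4: at line 2 remove [scc,enke] add [elmc,rsdj,wwa] -> 11 lines: lnzmd myk elmc rsdj wwa fjqf nxqp pwdzx fryk jezf ivh

Answer: lnzmd
myk
elmc
rsdj
wwa
fjqf
nxqp
pwdzx
fryk
jezf
ivh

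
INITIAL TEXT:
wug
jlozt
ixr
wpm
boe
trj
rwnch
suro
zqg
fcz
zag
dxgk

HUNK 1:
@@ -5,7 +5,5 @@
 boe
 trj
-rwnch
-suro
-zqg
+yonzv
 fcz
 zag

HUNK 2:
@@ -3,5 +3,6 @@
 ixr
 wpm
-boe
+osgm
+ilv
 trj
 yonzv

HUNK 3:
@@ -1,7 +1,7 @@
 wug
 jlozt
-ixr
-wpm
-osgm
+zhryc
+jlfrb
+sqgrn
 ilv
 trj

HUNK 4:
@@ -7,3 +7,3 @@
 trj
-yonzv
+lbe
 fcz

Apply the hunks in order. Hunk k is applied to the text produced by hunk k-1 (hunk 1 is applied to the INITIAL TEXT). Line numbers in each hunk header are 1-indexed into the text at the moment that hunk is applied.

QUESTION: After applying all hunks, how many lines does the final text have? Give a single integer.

Answer: 11

Derivation:
Hunk 1: at line 5 remove [rwnch,suro,zqg] add [yonzv] -> 10 lines: wug jlozt ixr wpm boe trj yonzv fcz zag dxgk
Hunk 2: at line 3 remove [boe] add [osgm,ilv] -> 11 lines: wug jlozt ixr wpm osgm ilv trj yonzv fcz zag dxgk
Hunk 3: at line 1 remove [ixr,wpm,osgm] add [zhryc,jlfrb,sqgrn] -> 11 lines: wug jlozt zhryc jlfrb sqgrn ilv trj yonzv fcz zag dxgk
Hunk 4: at line 7 remove [yonzv] add [lbe] -> 11 lines: wug jlozt zhryc jlfrb sqgrn ilv trj lbe fcz zag dxgk
Final line count: 11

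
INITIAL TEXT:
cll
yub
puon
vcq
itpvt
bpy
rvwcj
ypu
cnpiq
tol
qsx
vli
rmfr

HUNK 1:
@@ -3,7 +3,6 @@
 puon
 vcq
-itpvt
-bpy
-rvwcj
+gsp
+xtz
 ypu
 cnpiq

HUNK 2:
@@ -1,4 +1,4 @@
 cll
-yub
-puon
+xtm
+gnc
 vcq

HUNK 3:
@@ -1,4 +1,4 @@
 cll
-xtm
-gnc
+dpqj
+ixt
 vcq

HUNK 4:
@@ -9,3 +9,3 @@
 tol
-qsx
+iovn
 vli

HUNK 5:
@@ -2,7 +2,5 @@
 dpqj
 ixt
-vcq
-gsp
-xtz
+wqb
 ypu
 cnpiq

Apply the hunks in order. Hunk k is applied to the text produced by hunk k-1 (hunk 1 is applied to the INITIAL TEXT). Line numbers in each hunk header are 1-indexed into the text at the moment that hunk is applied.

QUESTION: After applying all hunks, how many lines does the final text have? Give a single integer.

Hunk 1: at line 3 remove [itpvt,bpy,rvwcj] add [gsp,xtz] -> 12 lines: cll yub puon vcq gsp xtz ypu cnpiq tol qsx vli rmfr
Hunk 2: at line 1 remove [yub,puon] add [xtm,gnc] -> 12 lines: cll xtm gnc vcq gsp xtz ypu cnpiq tol qsx vli rmfr
Hunk 3: at line 1 remove [xtm,gnc] add [dpqj,ixt] -> 12 lines: cll dpqj ixt vcq gsp xtz ypu cnpiq tol qsx vli rmfr
Hunk 4: at line 9 remove [qsx] add [iovn] -> 12 lines: cll dpqj ixt vcq gsp xtz ypu cnpiq tol iovn vli rmfr
Hunk 5: at line 2 remove [vcq,gsp,xtz] add [wqb] -> 10 lines: cll dpqj ixt wqb ypu cnpiq tol iovn vli rmfr
Final line count: 10

Answer: 10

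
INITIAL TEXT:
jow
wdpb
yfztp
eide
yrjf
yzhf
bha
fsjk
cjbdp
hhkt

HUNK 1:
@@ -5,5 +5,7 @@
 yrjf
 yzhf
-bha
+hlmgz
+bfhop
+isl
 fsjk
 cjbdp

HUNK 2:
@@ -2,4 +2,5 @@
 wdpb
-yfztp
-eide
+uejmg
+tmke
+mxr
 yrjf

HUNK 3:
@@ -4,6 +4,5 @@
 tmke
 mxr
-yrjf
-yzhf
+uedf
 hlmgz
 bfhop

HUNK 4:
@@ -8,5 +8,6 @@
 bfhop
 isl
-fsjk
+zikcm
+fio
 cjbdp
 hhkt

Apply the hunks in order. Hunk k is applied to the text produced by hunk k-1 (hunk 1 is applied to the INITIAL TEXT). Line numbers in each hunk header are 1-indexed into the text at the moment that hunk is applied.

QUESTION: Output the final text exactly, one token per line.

Answer: jow
wdpb
uejmg
tmke
mxr
uedf
hlmgz
bfhop
isl
zikcm
fio
cjbdp
hhkt

Derivation:
Hunk 1: at line 5 remove [bha] add [hlmgz,bfhop,isl] -> 12 lines: jow wdpb yfztp eide yrjf yzhf hlmgz bfhop isl fsjk cjbdp hhkt
Hunk 2: at line 2 remove [yfztp,eide] add [uejmg,tmke,mxr] -> 13 lines: jow wdpb uejmg tmke mxr yrjf yzhf hlmgz bfhop isl fsjk cjbdp hhkt
Hunk 3: at line 4 remove [yrjf,yzhf] add [uedf] -> 12 lines: jow wdpb uejmg tmke mxr uedf hlmgz bfhop isl fsjk cjbdp hhkt
Hunk 4: at line 8 remove [fsjk] add [zikcm,fio] -> 13 lines: jow wdpb uejmg tmke mxr uedf hlmgz bfhop isl zikcm fio cjbdp hhkt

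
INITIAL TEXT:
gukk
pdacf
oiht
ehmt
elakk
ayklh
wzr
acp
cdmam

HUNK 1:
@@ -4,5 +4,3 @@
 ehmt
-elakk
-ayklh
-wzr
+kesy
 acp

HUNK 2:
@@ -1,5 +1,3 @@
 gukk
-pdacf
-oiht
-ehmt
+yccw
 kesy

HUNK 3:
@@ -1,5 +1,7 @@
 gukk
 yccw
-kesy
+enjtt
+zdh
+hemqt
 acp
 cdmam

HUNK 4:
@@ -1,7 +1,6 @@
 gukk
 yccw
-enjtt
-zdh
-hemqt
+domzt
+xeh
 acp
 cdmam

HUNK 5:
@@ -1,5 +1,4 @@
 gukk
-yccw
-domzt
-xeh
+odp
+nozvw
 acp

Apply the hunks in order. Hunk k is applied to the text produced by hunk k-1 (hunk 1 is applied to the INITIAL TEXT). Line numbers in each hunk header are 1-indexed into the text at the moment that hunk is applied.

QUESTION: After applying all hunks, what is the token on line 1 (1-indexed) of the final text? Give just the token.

Hunk 1: at line 4 remove [elakk,ayklh,wzr] add [kesy] -> 7 lines: gukk pdacf oiht ehmt kesy acp cdmam
Hunk 2: at line 1 remove [pdacf,oiht,ehmt] add [yccw] -> 5 lines: gukk yccw kesy acp cdmam
Hunk 3: at line 1 remove [kesy] add [enjtt,zdh,hemqt] -> 7 lines: gukk yccw enjtt zdh hemqt acp cdmam
Hunk 4: at line 1 remove [enjtt,zdh,hemqt] add [domzt,xeh] -> 6 lines: gukk yccw domzt xeh acp cdmam
Hunk 5: at line 1 remove [yccw,domzt,xeh] add [odp,nozvw] -> 5 lines: gukk odp nozvw acp cdmam
Final line 1: gukk

Answer: gukk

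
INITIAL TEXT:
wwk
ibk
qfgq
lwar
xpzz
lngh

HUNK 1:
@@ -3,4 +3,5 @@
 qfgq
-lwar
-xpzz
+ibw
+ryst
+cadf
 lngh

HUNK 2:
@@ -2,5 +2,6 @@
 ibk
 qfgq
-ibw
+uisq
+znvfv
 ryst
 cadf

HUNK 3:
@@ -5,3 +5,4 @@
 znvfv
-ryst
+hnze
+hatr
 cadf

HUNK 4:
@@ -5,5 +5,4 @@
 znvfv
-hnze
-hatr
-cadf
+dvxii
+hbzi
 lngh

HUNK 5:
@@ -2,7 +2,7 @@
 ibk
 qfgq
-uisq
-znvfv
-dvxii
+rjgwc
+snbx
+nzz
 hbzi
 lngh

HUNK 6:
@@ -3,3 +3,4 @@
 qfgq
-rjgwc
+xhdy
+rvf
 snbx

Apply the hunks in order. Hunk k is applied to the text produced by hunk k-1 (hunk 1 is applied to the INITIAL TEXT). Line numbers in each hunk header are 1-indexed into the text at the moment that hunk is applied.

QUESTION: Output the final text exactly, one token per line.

Hunk 1: at line 3 remove [lwar,xpzz] add [ibw,ryst,cadf] -> 7 lines: wwk ibk qfgq ibw ryst cadf lngh
Hunk 2: at line 2 remove [ibw] add [uisq,znvfv] -> 8 lines: wwk ibk qfgq uisq znvfv ryst cadf lngh
Hunk 3: at line 5 remove [ryst] add [hnze,hatr] -> 9 lines: wwk ibk qfgq uisq znvfv hnze hatr cadf lngh
Hunk 4: at line 5 remove [hnze,hatr,cadf] add [dvxii,hbzi] -> 8 lines: wwk ibk qfgq uisq znvfv dvxii hbzi lngh
Hunk 5: at line 2 remove [uisq,znvfv,dvxii] add [rjgwc,snbx,nzz] -> 8 lines: wwk ibk qfgq rjgwc snbx nzz hbzi lngh
Hunk 6: at line 3 remove [rjgwc] add [xhdy,rvf] -> 9 lines: wwk ibk qfgq xhdy rvf snbx nzz hbzi lngh

Answer: wwk
ibk
qfgq
xhdy
rvf
snbx
nzz
hbzi
lngh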